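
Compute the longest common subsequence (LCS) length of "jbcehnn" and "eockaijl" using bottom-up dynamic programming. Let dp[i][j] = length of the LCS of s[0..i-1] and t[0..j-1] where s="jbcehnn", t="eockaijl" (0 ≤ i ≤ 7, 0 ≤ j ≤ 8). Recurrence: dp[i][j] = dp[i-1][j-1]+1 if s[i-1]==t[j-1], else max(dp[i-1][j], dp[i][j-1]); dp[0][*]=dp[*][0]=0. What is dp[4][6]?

   ''  e  o  c  k  a  i  j  l
''  0  0  0  0  0  0  0  0  0
 j  0  0  0  0  0  0  0  1  1
 b  0  0  0  0  0  0  0  1  1
 c  0  0  0  1  1  1  1  1  1
 e  0  1  1  1  1  1  1  1  1
 h  0  1  1  1  1  1  1  1  1
 n  0  1  1  1  1  1  1  1  1
 n  0  1  1  1  1  1  1  1  1

1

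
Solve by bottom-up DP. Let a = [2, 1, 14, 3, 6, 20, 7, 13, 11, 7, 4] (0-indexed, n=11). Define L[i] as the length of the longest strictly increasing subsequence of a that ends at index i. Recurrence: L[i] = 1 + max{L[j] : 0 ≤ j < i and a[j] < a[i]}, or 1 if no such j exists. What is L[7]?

   i    0    1    2    3    4    5    6    7    8    9   10
a[i]    2    1   14    3    6   20    7   13   11    7    4
L[i]    1    1    2    2    3    4    4    5    5    4    3

5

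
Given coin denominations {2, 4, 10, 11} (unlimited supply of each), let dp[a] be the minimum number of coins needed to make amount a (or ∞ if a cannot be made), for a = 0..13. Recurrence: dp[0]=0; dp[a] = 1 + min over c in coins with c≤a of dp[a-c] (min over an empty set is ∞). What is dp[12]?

 a  0  1  2  3  4  5  6  7  8  9 10 11 12 13
dp  0  -  1  -  1  -  2  -  2  -  1  1  2  2
(- denotes ∞ / unreachable)

2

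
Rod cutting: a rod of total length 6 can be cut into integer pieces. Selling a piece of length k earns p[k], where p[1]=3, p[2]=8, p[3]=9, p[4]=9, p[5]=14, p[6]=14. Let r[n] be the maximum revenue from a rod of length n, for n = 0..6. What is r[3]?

11

   n    0    1    2    3    4    5    6
r[n]    0    3    8   11   16   19   24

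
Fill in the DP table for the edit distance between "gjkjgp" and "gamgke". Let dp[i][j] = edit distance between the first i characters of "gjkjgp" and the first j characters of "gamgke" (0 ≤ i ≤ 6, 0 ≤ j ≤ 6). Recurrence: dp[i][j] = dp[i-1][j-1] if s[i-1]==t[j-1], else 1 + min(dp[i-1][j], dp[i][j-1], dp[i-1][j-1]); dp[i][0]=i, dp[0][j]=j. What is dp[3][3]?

2

   ''  g  a  m  g  k  e
''  0  1  2  3  4  5  6
 g  1  0  1  2  3  4  5
 j  2  1  1  2  3  4  5
 k  3  2  2  2  3  3  4
 j  4  3  3  3  3  4  4
 g  5  4  4  4  3  4  5
 p  6  5  5  5  4  4  5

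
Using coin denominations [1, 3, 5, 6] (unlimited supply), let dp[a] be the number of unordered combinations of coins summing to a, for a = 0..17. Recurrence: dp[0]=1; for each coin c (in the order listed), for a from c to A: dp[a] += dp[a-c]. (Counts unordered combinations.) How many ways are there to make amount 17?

26

after  coin     0     1     2     3     4     5     6     7     8     9    10    11    12    13    14    15    16    17
          1     1     1     1     1     1     1     1     1     1     1     1     1     1     1     1     1     1     1
          3     1     1     1     2     2     2     3     3     3     4     4     4     5     5     5     6     6     6
          5     1     1     1     2     2     3     4     4     5     6     7     8     9    10    11    13    14    15
          6     1     1     1     2     2     3     5     5     6     8     9    11    14    15    17    21    23    26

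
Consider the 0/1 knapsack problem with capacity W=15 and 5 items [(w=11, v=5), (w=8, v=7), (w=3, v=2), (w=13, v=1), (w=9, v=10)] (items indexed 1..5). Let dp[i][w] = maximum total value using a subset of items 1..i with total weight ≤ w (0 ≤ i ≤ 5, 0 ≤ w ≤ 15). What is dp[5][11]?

i\w   0   1   2   3   4   5   6   7   8   9  10  11  12  13  14  15
  0   0   0   0   0   0   0   0   0   0   0   0   0   0   0   0   0
  1   0   0   0   0   0   0   0   0   0   0   0   5   5   5   5   5
  2   0   0   0   0   0   0   0   0   7   7   7   7   7   7   7   7
  3   0   0   0   2   2   2   2   2   7   7   7   9   9   9   9   9
  4   0   0   0   2   2   2   2   2   7   7   7   9   9   9   9   9
  5   0   0   0   2   2   2   2   2   7  10  10  10  12  12  12  12

10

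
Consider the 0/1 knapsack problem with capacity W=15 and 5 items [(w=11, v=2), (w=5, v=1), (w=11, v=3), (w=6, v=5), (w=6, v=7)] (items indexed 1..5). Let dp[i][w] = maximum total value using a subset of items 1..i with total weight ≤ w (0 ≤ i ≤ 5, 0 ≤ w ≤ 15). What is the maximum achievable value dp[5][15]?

i\w   0   1   2   3   4   5   6   7   8   9  10  11  12  13  14  15
  0   0   0   0   0   0   0   0   0   0   0   0   0   0   0   0   0
  1   0   0   0   0   0   0   0   0   0   0   0   2   2   2   2   2
  2   0   0   0   0   0   1   1   1   1   1   1   2   2   2   2   2
  3   0   0   0   0   0   1   1   1   1   1   1   3   3   3   3   3
  4   0   0   0   0   0   1   5   5   5   5   5   6   6   6   6   6
  5   0   0   0   0   0   1   7   7   7   7   7   8  12  12  12  12

12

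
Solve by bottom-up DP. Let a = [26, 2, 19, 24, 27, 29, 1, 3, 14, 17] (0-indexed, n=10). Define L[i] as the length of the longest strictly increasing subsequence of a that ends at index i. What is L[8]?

3

   i    0    1    2    3    4    5    6    7    8    9
a[i]   26    2   19   24   27   29    1    3   14   17
L[i]    1    1    2    3    4    5    1    2    3    4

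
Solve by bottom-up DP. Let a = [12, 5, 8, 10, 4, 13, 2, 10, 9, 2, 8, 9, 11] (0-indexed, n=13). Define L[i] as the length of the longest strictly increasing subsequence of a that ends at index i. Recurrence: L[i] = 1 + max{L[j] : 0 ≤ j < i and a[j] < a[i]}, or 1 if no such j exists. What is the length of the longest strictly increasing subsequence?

4

   i    0    1    2    3    4    5    6    7    8    9   10   11   12
a[i]   12    5    8   10    4   13    2   10    9    2    8    9   11
L[i]    1    1    2    3    1    4    1    3    3    1    2    3    4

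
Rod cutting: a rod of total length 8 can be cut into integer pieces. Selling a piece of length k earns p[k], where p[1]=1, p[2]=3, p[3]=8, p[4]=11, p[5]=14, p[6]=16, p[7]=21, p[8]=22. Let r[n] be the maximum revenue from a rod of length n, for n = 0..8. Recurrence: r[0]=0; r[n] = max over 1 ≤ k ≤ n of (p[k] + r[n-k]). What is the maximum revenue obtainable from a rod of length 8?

22

   n    0    1    2    3    4    5    6    7    8
r[n]    0    1    3    8   11   14   16   21   22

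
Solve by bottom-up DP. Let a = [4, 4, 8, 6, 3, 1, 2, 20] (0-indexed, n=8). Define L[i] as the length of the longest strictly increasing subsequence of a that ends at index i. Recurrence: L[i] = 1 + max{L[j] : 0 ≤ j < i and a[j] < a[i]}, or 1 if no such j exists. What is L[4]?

1

   i    0    1    2    3    4    5    6    7
a[i]    4    4    8    6    3    1    2   20
L[i]    1    1    2    2    1    1    2    3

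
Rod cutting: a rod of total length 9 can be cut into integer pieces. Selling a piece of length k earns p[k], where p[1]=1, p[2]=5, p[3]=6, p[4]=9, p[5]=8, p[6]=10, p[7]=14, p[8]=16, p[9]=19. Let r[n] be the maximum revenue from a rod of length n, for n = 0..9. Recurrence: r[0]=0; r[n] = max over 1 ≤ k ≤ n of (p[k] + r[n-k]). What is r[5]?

11

   n    0    1    2    3    4    5    6    7    8    9
r[n]    0    1    5    6   10   11   15   16   20   21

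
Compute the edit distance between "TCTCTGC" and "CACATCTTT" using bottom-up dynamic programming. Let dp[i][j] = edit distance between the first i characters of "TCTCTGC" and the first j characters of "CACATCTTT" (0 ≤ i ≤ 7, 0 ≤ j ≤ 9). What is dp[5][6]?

4

   ''  C  A  C  A  T  C  T  T  T
''  0  1  2  3  4  5  6  7  8  9
 T  1  1  2  3  4  4  5  6  7  8
 C  2  1  2  2  3  4  4  5  6  7
 T  3  2  2  3  3  3  4  4  5  6
 C  4  3  3  2  3  4  3  4  5  6
 T  5  4  4  3  3  3  4  3  4  5
 G  6  5  5  4  4  4  4  4  4  5
 C  7  6  6  5  5  5  4  5  5  5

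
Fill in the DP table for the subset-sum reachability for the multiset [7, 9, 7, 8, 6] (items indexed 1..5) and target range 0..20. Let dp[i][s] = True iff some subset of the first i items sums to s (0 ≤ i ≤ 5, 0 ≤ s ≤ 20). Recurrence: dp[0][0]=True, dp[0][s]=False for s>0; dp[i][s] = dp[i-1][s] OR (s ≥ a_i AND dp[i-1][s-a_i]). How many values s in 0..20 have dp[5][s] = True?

11

i\s   0   1   2   3   4   5   6   7   8   9  10  11  12  13  14  15  16  17  18  19  20
  0   T   F   F   F   F   F   F   F   F   F   F   F   F   F   F   F   F   F   F   F   F
  1   T   F   F   F   F   F   F   T   F   F   F   F   F   F   F   F   F   F   F   F   F
  2   T   F   F   F   F   F   F   T   F   T   F   F   F   F   F   F   T   F   F   F   F
  3   T   F   F   F   F   F   F   T   F   T   F   F   F   F   T   F   T   F   F   F   F
  4   T   F   F   F   F   F   F   T   T   T   F   F   F   F   T   T   T   T   F   F   F
  5   T   F   F   F   F   F   T   T   T   T   F   F   F   T   T   T   T   T   F   F   T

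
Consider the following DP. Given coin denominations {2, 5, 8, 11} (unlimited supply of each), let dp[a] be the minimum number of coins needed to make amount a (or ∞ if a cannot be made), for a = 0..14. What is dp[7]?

 a  0  1  2  3  4  5  6  7  8  9 10 11 12 13 14
dp  0  -  1  -  2  1  3  2  1  3  2  1  3  2  4
(- denotes ∞ / unreachable)

2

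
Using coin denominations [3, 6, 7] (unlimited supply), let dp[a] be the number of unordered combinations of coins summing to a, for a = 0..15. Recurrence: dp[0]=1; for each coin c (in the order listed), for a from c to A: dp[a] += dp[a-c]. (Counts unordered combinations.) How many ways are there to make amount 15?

3

after  coin     0     1     2     3     4     5     6     7     8     9    10    11    12    13    14    15
          3     1     0     0     1     0     0     1     0     0     1     0     0     1     0     0     1
          6     1     0     0     1     0     0     2     0     0     2     0     0     3     0     0     3
          7     1     0     0     1     0     0     2     1     0     2     1     0     3     2     1     3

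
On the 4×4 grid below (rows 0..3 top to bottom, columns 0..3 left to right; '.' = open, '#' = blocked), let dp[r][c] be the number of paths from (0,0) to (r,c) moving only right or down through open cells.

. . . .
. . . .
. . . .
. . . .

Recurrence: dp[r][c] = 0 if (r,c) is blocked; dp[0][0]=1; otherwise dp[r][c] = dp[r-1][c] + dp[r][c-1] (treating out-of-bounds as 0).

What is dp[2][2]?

r\c   0   1   2   3
  0   1   1   1   1
  1   1   2   3   4
  2   1   3   6  10
  3   1   4  10  20

6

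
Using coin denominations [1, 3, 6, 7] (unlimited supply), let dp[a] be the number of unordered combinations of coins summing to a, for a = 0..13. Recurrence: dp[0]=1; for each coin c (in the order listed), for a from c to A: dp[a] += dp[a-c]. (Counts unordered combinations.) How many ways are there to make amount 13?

13

after  coin     0     1     2     3     4     5     6     7     8     9    10    11    12    13
          1     1     1     1     1     1     1     1     1     1     1     1     1     1     1
          3     1     1     1     2     2     2     3     3     3     4     4     4     5     5
          6     1     1     1     2     2     2     4     4     4     6     6     6     9     9
          7     1     1     1     2     2     2     4     5     5     7     8     8    11    13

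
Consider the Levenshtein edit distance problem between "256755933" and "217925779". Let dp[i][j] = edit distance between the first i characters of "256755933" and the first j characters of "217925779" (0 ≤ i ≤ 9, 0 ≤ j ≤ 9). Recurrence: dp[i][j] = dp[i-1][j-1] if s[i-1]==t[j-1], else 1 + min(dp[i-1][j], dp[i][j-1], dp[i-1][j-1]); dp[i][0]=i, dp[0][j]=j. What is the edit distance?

   ''  2  1  7  9  2  5  7  7  9
''  0  1  2  3  4  5  6  7  8  9
 2  1  0  1  2  3  4  5  6  7  8
 5  2  1  1  2  3  4  4  5  6  7
 6  3  2  2  2  3  4  5  5  6  7
 7  4  3  3  2  3  4  5  5  5  6
 5  5  4  4  3  3  4  4  5  6  6
 5  6  5  5  4  4  4  4  5  6  7
 9  7  6  6  5  4  5  5  5  6  6
 3  8  7  7  6  5  5  6  6  6  7
 3  9  8  8  7  6  6  6  7  7  7

7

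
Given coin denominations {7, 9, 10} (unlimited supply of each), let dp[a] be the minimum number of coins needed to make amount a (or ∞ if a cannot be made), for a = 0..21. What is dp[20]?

 a  0  1  2  3  4  5  6  7  8  9 10 11 12 13 14 15 16 17 18 19 20 21
dp  0  -  -  -  -  -  -  1  -  1  1  -  -  -  2  -  2  2  2  2  2  3
(- denotes ∞ / unreachable)

2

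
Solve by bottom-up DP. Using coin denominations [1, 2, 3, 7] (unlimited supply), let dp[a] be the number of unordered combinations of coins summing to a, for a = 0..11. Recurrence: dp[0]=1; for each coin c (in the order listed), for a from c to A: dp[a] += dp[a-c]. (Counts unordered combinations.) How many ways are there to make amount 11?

20

after  coin     0     1     2     3     4     5     6     7     8     9    10    11
          1     1     1     1     1     1     1     1     1     1     1     1     1
          2     1     1     2     2     3     3     4     4     5     5     6     6
          3     1     1     2     3     4     5     7     8    10    12    14    16
          7     1     1     2     3     4     5     7     9    11    14    17    20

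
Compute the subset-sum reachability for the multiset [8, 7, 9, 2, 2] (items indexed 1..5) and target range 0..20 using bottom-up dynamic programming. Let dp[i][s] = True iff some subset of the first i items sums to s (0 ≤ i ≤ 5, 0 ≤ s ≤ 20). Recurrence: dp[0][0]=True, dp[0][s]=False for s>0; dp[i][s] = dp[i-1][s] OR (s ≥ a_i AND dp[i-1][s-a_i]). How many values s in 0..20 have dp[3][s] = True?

7

i\s   0   1   2   3   4   5   6   7   8   9  10  11  12  13  14  15  16  17  18  19  20
  0   T   F   F   F   F   F   F   F   F   F   F   F   F   F   F   F   F   F   F   F   F
  1   T   F   F   F   F   F   F   F   T   F   F   F   F   F   F   F   F   F   F   F   F
  2   T   F   F   F   F   F   F   T   T   F   F   F   F   F   F   T   F   F   F   F   F
  3   T   F   F   F   F   F   F   T   T   T   F   F   F   F   F   T   T   T   F   F   F
  4   T   F   T   F   F   F   F   T   T   T   T   T   F   F   F   T   T   T   T   T   F
  5   T   F   T   F   T   F   F   T   T   T   T   T   T   T   F   T   T   T   T   T   T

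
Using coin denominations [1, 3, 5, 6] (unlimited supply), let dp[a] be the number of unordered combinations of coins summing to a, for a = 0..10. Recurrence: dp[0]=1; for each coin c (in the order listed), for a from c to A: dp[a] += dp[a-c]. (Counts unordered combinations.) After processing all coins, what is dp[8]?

after  coin     0     1     2     3     4     5     6     7     8     9    10
          1     1     1     1     1     1     1     1     1     1     1     1
          3     1     1     1     2     2     2     3     3     3     4     4
          5     1     1     1     2     2     3     4     4     5     6     7
          6     1     1     1     2     2     3     5     5     6     8     9

6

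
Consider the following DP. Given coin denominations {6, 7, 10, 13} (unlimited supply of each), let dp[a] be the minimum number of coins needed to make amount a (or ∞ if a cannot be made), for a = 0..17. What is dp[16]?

 a  0  1  2  3  4  5  6  7  8  9 10 11 12 13 14 15 16 17
dp  0  -  -  -  -  -  1  1  -  -  1  -  2  1  2  -  2  2
(- denotes ∞ / unreachable)

2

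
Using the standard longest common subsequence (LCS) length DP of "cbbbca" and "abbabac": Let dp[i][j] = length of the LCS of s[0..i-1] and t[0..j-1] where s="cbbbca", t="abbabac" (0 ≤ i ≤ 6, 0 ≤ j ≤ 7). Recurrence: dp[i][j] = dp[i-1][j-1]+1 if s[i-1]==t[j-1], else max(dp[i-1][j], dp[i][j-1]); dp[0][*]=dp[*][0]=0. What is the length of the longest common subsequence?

   ''  a  b  b  a  b  a  c
''  0  0  0  0  0  0  0  0
 c  0  0  0  0  0  0  0  1
 b  0  0  1  1  1  1  1  1
 b  0  0  1  2  2  2  2  2
 b  0  0  1  2  2  3  3  3
 c  0  0  1  2  2  3  3  4
 a  0  1  1  2  3  3  4  4

4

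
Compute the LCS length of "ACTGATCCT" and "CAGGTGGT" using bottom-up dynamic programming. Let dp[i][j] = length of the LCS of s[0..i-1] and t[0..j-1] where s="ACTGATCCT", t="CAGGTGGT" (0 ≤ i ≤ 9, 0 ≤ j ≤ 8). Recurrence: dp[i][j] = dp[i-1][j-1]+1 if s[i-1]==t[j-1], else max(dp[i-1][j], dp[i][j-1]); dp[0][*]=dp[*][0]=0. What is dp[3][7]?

2

   ''  C  A  G  G  T  G  G  T
''  0  0  0  0  0  0  0  0  0
 A  0  0  1  1  1  1  1  1  1
 C  0  1  1  1  1  1  1  1  1
 T  0  1  1  1  1  2  2  2  2
 G  0  1  1  2  2  2  3  3  3
 A  0  1  2  2  2  2  3  3  3
 T  0  1  2  2  2  3  3  3  4
 C  0  1  2  2  2  3  3  3  4
 C  0  1  2  2  2  3  3  3  4
 T  0  1  2  2  2  3  3  3  4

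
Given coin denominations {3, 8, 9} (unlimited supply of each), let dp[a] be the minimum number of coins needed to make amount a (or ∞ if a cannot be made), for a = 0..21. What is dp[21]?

3

 a  0  1  2  3  4  5  6  7  8  9 10 11 12 13 14 15 16 17 18 19 20 21
dp  0  -  -  1  -  -  2  -  1  1  -  2  2  -  3  3  2  2  2  3  3  3
(- denotes ∞ / unreachable)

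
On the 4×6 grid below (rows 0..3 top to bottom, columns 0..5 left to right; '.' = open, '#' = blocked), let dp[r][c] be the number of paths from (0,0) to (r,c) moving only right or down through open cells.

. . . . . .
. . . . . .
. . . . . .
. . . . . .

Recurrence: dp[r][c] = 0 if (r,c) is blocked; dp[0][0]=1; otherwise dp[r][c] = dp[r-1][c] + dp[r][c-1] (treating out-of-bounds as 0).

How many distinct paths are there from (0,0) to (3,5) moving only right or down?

56

r\c   0   1   2   3   4   5
  0   1   1   1   1   1   1
  1   1   2   3   4   5   6
  2   1   3   6  10  15  21
  3   1   4  10  20  35  56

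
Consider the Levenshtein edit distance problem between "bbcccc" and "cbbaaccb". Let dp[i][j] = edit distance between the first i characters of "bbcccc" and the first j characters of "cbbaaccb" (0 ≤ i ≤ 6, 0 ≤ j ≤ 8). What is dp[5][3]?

   ''  c  b  b  a  a  c  c  b
''  0  1  2  3  4  5  6  7  8
 b  1  1  1  2  3  4  5  6  7
 b  2  2  1  1  2  3  4  5  6
 c  3  2  2  2  2  3  3  4  5
 c  4  3  3  3  3  3  3  3  4
 c  5  4  4  4  4  4  3  3  4
 c  6  5  5  5  5  5  4  3  4

4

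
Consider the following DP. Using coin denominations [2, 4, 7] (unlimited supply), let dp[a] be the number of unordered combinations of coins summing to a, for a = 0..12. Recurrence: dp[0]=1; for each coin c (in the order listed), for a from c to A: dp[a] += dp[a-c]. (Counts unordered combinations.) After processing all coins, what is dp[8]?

3

after  coin     0     1     2     3     4     5     6     7     8     9    10    11    12
          2     1     0     1     0     1     0     1     0     1     0     1     0     1
          4     1     0     1     0     2     0     2     0     3     0     3     0     4
          7     1     0     1     0     2     0     2     1     3     1     3     2     4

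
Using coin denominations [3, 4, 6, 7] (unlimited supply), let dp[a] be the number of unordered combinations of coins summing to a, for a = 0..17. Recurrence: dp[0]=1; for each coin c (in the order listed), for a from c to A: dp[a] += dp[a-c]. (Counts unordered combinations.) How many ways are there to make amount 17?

after  coin     0     1     2     3     4     5     6     7     8     9    10    11    12    13    14    15    16    17
          3     1     0     0     1     0     0     1     0     0     1     0     0     1     0     0     1     0     0
          4     1     0     0     1     1     0     1     1     1     1     1     1     2     1     1     2     2     1
          6     1     0     0     1     1     0     2     1     1     2     2     1     4     2     2     4     4     2
          7     1     0     0     1     1     0     2     2     1     2     3     2     4     4     4     5     6     5

5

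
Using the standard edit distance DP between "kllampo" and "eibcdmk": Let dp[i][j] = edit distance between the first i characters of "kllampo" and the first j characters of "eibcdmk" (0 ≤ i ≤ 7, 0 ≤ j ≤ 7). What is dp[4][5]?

5

   ''  e  i  b  c  d  m  k
''  0  1  2  3  4  5  6  7
 k  1  1  2  3  4  5  6  6
 l  2  2  2  3  4  5  6  7
 l  3  3  3  3  4  5  6  7
 a  4  4  4  4  4  5  6  7
 m  5  5  5  5  5  5  5  6
 p  6  6  6  6  6  6  6  6
 o  7  7  7  7  7  7  7  7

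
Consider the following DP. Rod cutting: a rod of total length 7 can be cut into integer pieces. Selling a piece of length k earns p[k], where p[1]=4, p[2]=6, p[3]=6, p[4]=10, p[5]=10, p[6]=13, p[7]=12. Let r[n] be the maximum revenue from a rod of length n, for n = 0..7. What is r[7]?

   n    0    1    2    3    4    5    6    7
r[n]    0    4    8   12   16   20   24   28

28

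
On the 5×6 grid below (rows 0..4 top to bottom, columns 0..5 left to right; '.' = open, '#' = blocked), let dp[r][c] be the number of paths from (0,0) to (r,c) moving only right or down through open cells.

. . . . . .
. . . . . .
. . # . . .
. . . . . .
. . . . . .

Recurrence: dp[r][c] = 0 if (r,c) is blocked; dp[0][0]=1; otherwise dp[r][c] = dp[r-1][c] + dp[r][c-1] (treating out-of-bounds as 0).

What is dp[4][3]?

r\c   0   1   2   3   4   5
  0   1   1   1   1   1   1
  1   1   2   3   4   5   6
  2   1   3   0   4   9  15
  3   1   4   4   8  17  32
  4   1   5   9  17  34  66

17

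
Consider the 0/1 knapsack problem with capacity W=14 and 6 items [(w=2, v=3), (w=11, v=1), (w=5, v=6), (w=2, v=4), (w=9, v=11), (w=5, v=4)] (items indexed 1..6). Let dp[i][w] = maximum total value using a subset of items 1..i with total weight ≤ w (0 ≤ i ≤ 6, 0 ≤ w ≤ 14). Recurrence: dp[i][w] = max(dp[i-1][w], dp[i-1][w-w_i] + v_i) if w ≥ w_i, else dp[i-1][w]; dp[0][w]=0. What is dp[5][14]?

i\w   0   1   2   3   4   5   6   7   8   9  10  11  12  13  14
  0   0   0   0   0   0   0   0   0   0   0   0   0   0   0   0
  1   0   0   3   3   3   3   3   3   3   3   3   3   3   3   3
  2   0   0   3   3   3   3   3   3   3   3   3   3   3   4   4
  3   0   0   3   3   3   6   6   9   9   9   9   9   9   9   9
  4   0   0   4   4   7   7   7  10  10  13  13  13  13  13  13
  5   0   0   4   4   7   7   7  10  10  13  13  15  15  18  18
  6   0   0   4   4   7   7   7  10  10  13  13  15  15  18  18

18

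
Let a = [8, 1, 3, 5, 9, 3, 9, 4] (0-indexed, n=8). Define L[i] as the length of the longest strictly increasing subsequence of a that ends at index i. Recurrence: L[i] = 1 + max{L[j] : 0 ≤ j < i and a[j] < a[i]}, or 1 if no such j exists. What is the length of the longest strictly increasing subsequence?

4

   i    0    1    2    3    4    5    6    7
a[i]    8    1    3    5    9    3    9    4
L[i]    1    1    2    3    4    2    4    3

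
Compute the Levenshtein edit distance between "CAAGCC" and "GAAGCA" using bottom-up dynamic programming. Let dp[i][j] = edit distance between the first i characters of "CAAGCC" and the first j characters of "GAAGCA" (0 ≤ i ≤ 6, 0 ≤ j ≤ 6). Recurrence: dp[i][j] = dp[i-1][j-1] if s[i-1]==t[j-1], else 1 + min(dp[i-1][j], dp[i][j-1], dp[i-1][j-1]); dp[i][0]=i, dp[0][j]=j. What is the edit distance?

   ''  G  A  A  G  C  A
''  0  1  2  3  4  5  6
 C  1  1  2  3  4  4  5
 A  2  2  1  2  3  4  4
 A  3  3  2  1  2  3  4
 G  4  3  3  2  1  2  3
 C  5  4  4  3  2  1  2
 C  6  5  5  4  3  2  2

2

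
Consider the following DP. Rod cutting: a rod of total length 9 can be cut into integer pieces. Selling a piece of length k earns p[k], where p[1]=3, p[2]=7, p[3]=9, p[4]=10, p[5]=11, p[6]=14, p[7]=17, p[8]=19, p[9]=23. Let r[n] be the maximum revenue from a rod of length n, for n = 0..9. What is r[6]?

   n    0    1    2    3    4    5    6    7    8    9
r[n]    0    3    7   10   14   17   21   24   28   31

21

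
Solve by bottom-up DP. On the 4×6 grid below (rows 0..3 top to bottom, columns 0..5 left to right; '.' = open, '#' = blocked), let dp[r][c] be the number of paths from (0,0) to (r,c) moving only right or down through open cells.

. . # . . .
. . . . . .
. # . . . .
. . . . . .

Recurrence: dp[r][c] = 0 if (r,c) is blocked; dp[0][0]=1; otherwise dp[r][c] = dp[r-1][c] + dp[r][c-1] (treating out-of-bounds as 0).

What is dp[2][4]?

r\c   0   1   2   3   4   5
  0   1   1   0   0   0   0
  1   1   2   2   2   2   2
  2   1   0   2   4   6   8
  3   1   1   3   7  13  21

6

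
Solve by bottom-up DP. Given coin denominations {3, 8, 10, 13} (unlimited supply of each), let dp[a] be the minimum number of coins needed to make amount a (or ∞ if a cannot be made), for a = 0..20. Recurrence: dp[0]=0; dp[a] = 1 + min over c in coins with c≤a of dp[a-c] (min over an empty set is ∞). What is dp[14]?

 a  0  1  2  3  4  5  6  7  8  9 10 11 12 13 14 15 16 17 18 19 20
dp  0  -  -  1  -  -  2  -  1  3  1  2  4  1  3  5  2  4  2  3  2
(- denotes ∞ / unreachable)

3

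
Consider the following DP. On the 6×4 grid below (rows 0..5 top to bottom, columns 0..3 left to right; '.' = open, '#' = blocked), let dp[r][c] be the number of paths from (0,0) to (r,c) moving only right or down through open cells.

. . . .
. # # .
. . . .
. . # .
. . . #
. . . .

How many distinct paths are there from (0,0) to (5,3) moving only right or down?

7

r\c   0   1   2   3
  0   1   1   1   1
  1   1   0   0   1
  2   1   1   1   2
  3   1   2   0   2
  4   1   3   3   0
  5   1   4   7   7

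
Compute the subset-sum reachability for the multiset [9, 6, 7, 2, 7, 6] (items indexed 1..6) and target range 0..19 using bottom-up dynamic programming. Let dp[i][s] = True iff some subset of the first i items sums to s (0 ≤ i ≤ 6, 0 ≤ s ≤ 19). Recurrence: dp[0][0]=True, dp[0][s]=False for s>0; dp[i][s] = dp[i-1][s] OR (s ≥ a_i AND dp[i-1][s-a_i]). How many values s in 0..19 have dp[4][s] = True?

12

i\s   0   1   2   3   4   5   6   7   8   9  10  11  12  13  14  15  16  17  18  19
  0   T   F   F   F   F   F   F   F   F   F   F   F   F   F   F   F   F   F   F   F
  1   T   F   F   F   F   F   F   F   F   T   F   F   F   F   F   F   F   F   F   F
  2   T   F   F   F   F   F   T   F   F   T   F   F   F   F   F   T   F   F   F   F
  3   T   F   F   F   F   F   T   T   F   T   F   F   F   T   F   T   T   F   F   F
  4   T   F   T   F   F   F   T   T   T   T   F   T   F   T   F   T   T   T   T   F
  5   T   F   T   F   F   F   T   T   T   T   F   T   F   T   T   T   T   T   T   F
  6   T   F   T   F   F   F   T   T   T   T   F   T   T   T   T   T   T   T   T   T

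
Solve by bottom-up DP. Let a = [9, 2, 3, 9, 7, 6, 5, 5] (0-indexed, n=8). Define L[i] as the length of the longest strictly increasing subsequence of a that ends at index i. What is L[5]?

3

   i    0    1    2    3    4    5    6    7
a[i]    9    2    3    9    7    6    5    5
L[i]    1    1    2    3    3    3    3    3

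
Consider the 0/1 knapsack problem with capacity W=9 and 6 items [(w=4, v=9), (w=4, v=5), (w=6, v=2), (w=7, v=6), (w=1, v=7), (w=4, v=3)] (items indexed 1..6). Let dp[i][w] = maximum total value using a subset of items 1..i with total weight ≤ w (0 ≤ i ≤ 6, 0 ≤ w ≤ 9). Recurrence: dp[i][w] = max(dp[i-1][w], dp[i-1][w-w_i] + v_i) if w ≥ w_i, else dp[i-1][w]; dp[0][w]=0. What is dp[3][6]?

9

i\w   0   1   2   3   4   5   6   7   8   9
  0   0   0   0   0   0   0   0   0   0   0
  1   0   0   0   0   9   9   9   9   9   9
  2   0   0   0   0   9   9   9   9  14  14
  3   0   0   0   0   9   9   9   9  14  14
  4   0   0   0   0   9   9   9   9  14  14
  5   0   7   7   7   9  16  16  16  16  21
  6   0   7   7   7   9  16  16  16  16  21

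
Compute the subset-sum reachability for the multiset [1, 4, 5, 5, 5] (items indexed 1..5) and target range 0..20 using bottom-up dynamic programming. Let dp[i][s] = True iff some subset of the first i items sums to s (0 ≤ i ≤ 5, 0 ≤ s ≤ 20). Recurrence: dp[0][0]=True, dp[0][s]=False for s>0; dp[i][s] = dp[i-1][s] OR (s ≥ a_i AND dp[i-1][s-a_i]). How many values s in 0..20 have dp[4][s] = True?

10

i\s   0   1   2   3   4   5   6   7   8   9  10  11  12  13  14  15  16  17  18  19  20
  0   T   F   F   F   F   F   F   F   F   F   F   F   F   F   F   F   F   F   F   F   F
  1   T   T   F   F   F   F   F   F   F   F   F   F   F   F   F   F   F   F   F   F   F
  2   T   T   F   F   T   T   F   F   F   F   F   F   F   F   F   F   F   F   F   F   F
  3   T   T   F   F   T   T   T   F   F   T   T   F   F   F   F   F   F   F   F   F   F
  4   T   T   F   F   T   T   T   F   F   T   T   T   F   F   T   T   F   F   F   F   F
  5   T   T   F   F   T   T   T   F   F   T   T   T   F   F   T   T   T   F   F   T   T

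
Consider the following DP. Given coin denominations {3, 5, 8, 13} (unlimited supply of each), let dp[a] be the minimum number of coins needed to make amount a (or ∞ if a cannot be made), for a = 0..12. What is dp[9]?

 a  0  1  2  3  4  5  6  7  8  9 10 11 12
dp  0  -  -  1  -  1  2  -  1  3  2  2  4
(- denotes ∞ / unreachable)

3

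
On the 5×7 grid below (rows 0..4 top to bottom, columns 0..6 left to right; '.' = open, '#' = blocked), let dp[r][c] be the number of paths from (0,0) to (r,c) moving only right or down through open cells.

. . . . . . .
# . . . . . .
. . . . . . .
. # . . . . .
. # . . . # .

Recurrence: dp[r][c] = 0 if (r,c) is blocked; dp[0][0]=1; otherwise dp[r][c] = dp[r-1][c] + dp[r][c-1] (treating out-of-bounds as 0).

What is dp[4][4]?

31

r\c   0   1   2   3   4   5   6
  0   1   1   1   1   1   1   1
  1   0   1   2   3   4   5   6
  2   0   1   3   6  10  15  21
  3   0   0   3   9  19  34  55
  4   0   0   3  12  31   0  55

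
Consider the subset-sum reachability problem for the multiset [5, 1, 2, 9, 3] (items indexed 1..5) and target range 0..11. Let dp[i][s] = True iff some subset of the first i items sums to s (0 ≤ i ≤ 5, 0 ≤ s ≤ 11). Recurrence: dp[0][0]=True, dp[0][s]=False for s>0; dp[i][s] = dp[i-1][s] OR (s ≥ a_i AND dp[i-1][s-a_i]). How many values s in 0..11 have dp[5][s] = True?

i\s   0   1   2   3   4   5   6   7   8   9  10  11
  0   T   F   F   F   F   F   F   F   F   F   F   F
  1   T   F   F   F   F   T   F   F   F   F   F   F
  2   T   T   F   F   F   T   T   F   F   F   F   F
  3   T   T   T   T   F   T   T   T   T   F   F   F
  4   T   T   T   T   F   T   T   T   T   T   T   T
  5   T   T   T   T   T   T   T   T   T   T   T   T

12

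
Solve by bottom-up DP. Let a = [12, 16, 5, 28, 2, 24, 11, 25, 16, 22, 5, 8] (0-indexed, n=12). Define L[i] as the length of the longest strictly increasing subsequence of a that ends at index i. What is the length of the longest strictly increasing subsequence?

4

   i    0    1    2    3    4    5    6    7    8    9   10   11
a[i]   12   16    5   28    2   24   11   25   16   22    5    8
L[i]    1    2    1    3    1    3    2    4    3    4    2    3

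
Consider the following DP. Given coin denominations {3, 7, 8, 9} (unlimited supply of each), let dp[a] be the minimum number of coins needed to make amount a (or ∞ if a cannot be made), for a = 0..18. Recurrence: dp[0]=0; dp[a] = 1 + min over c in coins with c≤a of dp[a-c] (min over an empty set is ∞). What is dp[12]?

 a  0  1  2  3  4  5  6  7  8  9 10 11 12 13 14 15 16 17 18
dp  0  -  -  1  -  -  2  1  1  1  2  2  2  3  2  2  2  2  2
(- denotes ∞ / unreachable)

2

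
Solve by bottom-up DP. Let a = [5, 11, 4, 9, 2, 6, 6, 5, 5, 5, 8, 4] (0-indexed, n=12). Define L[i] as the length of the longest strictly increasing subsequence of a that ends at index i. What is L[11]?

2

   i    0    1    2    3    4    5    6    7    8    9   10   11
a[i]    5   11    4    9    2    6    6    5    5    5    8    4
L[i]    1    2    1    2    1    2    2    2    2    2    3    2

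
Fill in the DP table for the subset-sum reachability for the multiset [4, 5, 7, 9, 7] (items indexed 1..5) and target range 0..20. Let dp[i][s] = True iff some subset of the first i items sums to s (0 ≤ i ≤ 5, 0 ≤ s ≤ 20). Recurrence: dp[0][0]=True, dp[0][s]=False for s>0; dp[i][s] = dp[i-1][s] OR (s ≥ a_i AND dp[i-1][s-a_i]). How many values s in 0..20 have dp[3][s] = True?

8

i\s   0   1   2   3   4   5   6   7   8   9  10  11  12  13  14  15  16  17  18  19  20
  0   T   F   F   F   F   F   F   F   F   F   F   F   F   F   F   F   F   F   F   F   F
  1   T   F   F   F   T   F   F   F   F   F   F   F   F   F   F   F   F   F   F   F   F
  2   T   F   F   F   T   T   F   F   F   T   F   F   F   F   F   F   F   F   F   F   F
  3   T   F   F   F   T   T   F   T   F   T   F   T   T   F   F   F   T   F   F   F   F
  4   T   F   F   F   T   T   F   T   F   T   F   T   T   T   T   F   T   F   T   F   T
  5   T   F   F   F   T   T   F   T   F   T   F   T   T   T   T   F   T   F   T   T   T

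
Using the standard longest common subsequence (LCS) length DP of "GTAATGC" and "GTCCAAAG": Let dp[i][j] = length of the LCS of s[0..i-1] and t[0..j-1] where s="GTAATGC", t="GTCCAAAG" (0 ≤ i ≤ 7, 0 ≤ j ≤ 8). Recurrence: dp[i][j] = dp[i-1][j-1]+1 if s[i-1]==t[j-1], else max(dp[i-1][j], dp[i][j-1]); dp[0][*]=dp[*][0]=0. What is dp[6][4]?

2

   ''  G  T  C  C  A  A  A  G
''  0  0  0  0  0  0  0  0  0
 G  0  1  1  1  1  1  1  1  1
 T  0  1  2  2  2  2  2  2  2
 A  0  1  2  2  2  3  3  3  3
 A  0  1  2  2  2  3  4  4  4
 T  0  1  2  2  2  3  4  4  4
 G  0  1  2  2  2  3  4  4  5
 C  0  1  2  3  3  3  4  4  5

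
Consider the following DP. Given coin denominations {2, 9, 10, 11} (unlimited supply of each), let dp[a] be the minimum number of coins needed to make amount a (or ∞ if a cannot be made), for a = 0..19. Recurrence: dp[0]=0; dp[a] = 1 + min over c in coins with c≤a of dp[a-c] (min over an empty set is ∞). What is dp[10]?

1

 a  0  1  2  3  4  5  6  7  8  9 10 11 12 13 14 15 16 17 18 19
dp  0  -  1  -  2  -  3  -  4  1  1  1  2  2  3  3  4  4  2  2
(- denotes ∞ / unreachable)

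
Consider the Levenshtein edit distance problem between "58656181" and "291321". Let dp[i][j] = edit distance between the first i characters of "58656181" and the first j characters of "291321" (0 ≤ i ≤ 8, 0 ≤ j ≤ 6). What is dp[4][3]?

4

   ''  2  9  1  3  2  1
''  0  1  2  3  4  5  6
 5  1  1  2  3  4  5  6
 8  2  2  2  3  4  5  6
 6  3  3  3  3  4  5  6
 5  4  4  4  4  4  5  6
 6  5  5  5  5  5  5  6
 1  6  6  6  5  6  6  5
 8  7  7  7  6  6  7  6
 1  8  8  8  7  7  7  7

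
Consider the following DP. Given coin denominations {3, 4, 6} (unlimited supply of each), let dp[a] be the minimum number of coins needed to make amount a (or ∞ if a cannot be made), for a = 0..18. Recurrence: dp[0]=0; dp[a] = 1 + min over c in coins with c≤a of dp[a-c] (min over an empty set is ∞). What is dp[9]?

2

 a  0  1  2  3  4  5  6  7  8  9 10 11 12 13 14 15 16 17 18
dp  0  -  -  1  1  -  1  2  2  2  2  3  2  3  3  3  3  4  3
(- denotes ∞ / unreachable)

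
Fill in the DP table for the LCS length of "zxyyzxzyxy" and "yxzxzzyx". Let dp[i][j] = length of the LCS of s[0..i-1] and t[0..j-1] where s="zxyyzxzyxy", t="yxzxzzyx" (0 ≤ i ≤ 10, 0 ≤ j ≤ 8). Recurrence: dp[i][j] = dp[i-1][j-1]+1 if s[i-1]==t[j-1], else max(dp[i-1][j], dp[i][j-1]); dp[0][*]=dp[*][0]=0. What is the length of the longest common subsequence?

   ''  y  x  z  x  z  z  y  x
''  0  0  0  0  0  0  0  0  0
 z  0  0  0  1  1  1  1  1  1
 x  0  0  1  1  2  2  2  2  2
 y  0  1  1  1  2  2  2  3  3
 y  0  1  1  1  2  2  2  3  3
 z  0  1  1  2  2  3  3  3  3
 x  0  1  2  2  3  3  3  3  4
 z  0  1  2  3  3  4  4  4  4
 y  0  1  2  3  3  4  4  5  5
 x  0  1  2  3  4  4  4  5  6
 y  0  1  2  3  4  4  4  5  6

6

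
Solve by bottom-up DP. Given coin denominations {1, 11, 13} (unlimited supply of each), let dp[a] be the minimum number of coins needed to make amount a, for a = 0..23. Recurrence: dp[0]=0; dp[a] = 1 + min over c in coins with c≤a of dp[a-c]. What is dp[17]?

 a  0  1  2  3  4  5  6  7  8  9 10 11 12 13 14 15 16 17 18 19 20 21 22 23
dp  0  1  2  3  4  5  6  7  8  9 10  1  2  1  2  3  4  5  6  7  8  9  2  3

5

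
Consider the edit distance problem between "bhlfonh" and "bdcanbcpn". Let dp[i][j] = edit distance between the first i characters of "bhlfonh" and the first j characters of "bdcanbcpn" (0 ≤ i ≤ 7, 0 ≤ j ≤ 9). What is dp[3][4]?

   ''  b  d  c  a  n  b  c  p  n
''  0  1  2  3  4  5  6  7  8  9
 b  1  0  1  2  3  4  5  6  7  8
 h  2  1  1  2  3  4  5  6  7  8
 l  3  2  2  2  3  4  5  6  7  8
 f  4  3  3  3  3  4  5  6  7  8
 o  5  4  4  4  4  4  5  6  7  8
 n  6  5  5  5  5  4  5  6  7  7
 h  7  6  6  6  6  5  5  6  7  8

3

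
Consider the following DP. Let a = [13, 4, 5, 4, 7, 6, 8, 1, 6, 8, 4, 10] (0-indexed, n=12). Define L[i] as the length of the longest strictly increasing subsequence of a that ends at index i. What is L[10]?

   i    0    1    2    3    4    5    6    7    8    9   10   11
a[i]   13    4    5    4    7    6    8    1    6    8    4   10
L[i]    1    1    2    1    3    3    4    1    3    4    2    5

2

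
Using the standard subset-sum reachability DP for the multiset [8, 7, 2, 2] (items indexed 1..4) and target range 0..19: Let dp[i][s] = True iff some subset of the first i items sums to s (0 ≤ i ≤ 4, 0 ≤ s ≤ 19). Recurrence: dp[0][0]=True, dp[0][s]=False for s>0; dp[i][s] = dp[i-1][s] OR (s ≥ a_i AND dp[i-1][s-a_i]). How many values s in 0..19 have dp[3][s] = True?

8

i\s   0   1   2   3   4   5   6   7   8   9  10  11  12  13  14  15  16  17  18  19
  0   T   F   F   F   F   F   F   F   F   F   F   F   F   F   F   F   F   F   F   F
  1   T   F   F   F   F   F   F   F   T   F   F   F   F   F   F   F   F   F   F   F
  2   T   F   F   F   F   F   F   T   T   F   F   F   F   F   F   T   F   F   F   F
  3   T   F   T   F   F   F   F   T   T   T   T   F   F   F   F   T   F   T   F   F
  4   T   F   T   F   T   F   F   T   T   T   T   T   T   F   F   T   F   T   F   T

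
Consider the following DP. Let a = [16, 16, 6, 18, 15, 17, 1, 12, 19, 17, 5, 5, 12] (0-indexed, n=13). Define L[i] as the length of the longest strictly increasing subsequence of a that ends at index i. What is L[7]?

2

   i    0    1    2    3    4    5    6    7    8    9   10   11   12
a[i]   16   16    6   18   15   17    1   12   19   17    5    5   12
L[i]    1    1    1    2    2    3    1    2    4    3    2    2    3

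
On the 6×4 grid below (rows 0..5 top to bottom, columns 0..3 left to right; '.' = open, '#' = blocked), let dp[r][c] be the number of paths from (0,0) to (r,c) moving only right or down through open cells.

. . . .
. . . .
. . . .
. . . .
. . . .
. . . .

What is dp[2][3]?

10

r\c   0   1   2   3
  0   1   1   1   1
  1   1   2   3   4
  2   1   3   6  10
  3   1   4  10  20
  4   1   5  15  35
  5   1   6  21  56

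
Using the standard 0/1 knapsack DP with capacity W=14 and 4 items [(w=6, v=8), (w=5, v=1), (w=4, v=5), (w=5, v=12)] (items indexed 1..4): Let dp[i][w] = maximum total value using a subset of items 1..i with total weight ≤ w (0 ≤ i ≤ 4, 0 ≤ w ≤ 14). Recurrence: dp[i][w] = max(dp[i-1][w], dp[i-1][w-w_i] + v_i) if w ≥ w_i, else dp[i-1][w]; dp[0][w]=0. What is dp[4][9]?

17

i\w   0   1   2   3   4   5   6   7   8   9  10  11  12  13  14
  0   0   0   0   0   0   0   0   0   0   0   0   0   0   0   0
  1   0   0   0   0   0   0   8   8   8   8   8   8   8   8   8
  2   0   0   0   0   0   1   8   8   8   8   8   9   9   9   9
  3   0   0   0   0   5   5   8   8   8   8  13  13  13  13  13
  4   0   0   0   0   5  12  12  12  12  17  17  20  20  20  20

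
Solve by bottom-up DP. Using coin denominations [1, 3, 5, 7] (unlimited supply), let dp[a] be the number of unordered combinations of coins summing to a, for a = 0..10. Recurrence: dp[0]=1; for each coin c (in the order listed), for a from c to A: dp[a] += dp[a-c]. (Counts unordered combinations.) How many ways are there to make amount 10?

9

after  coin     0     1     2     3     4     5     6     7     8     9    10
          1     1     1     1     1     1     1     1     1     1     1     1
          3     1     1     1     2     2     2     3     3     3     4     4
          5     1     1     1     2     2     3     4     4     5     6     7
          7     1     1     1     2     2     3     4     5     6     7     9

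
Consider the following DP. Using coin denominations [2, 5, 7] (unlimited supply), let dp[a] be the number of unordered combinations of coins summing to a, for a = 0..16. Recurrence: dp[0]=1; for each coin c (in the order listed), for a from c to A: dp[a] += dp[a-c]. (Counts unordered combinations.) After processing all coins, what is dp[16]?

after  coin     0     1     2     3     4     5     6     7     8     9    10    11    12    13    14    15    16
          2     1     0     1     0     1     0     1     0     1     0     1     0     1     0     1     0     1
          5     1     0     1     0     1     1     1     1     1     1     2     1     2     1     2     2     2
          7     1     0     1     0     1     1     1     2     1     2     2     2     3     2     4     3     4

4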